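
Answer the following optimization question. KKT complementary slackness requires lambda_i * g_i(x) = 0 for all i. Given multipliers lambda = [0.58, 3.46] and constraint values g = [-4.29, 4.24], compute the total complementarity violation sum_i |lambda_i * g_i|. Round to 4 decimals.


KKT complementary slackness check:
lambda_1 * g_1 = 0.58 * -4.29 = -2.4882
lambda_2 * g_2 = 3.46 * 4.24 = 14.6704
Total violation = 2.4882 + 14.6704 = 17.1586


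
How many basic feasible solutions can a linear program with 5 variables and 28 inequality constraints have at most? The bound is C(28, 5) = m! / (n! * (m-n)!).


Each vertex corresponds to some choice of n active constraints out of m, so the number of vertices is at most C(m, n) = m! / (n!(m-n)!).
m = 28, n = 5
Numerator: 28 * 27 * 26 * 25 * 24
Denominator: 5! = 120
C(28, 5) = 98280


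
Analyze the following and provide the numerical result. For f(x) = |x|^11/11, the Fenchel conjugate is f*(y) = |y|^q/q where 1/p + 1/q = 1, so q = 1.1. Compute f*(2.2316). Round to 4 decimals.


The conjugate exponent q satisfies 1/p + 1/q = 1.
p = 11, so q = 11/(11 - 1) = 1.1
|y|^q = 2.2316^1.1 = 2.4181
f*(2.2316) = 2.4181 / 1.1 = 2.1983


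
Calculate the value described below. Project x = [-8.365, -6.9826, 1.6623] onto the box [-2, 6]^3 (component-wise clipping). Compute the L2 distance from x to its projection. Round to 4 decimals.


Project each component onto [-2, 6].
clip(-8.365) = -2.0, clip(-6.9826) = -2.0, clip(1.6623) = 1.6623
Projection = [-2.0, -2.0, 1.6623]
Squared diffs: [40.5132, 24.8263, 0.0]
Distance = sqrt(65.3395) = 8.0833


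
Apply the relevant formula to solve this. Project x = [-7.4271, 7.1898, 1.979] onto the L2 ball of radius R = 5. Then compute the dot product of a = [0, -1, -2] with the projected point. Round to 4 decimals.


Step 1: Compute ||x|| (intermediates to 6 decimals).
||x|| = sqrt((-7.4271)^2 + 7.1898^2 + 1.979^2) = 10.524803
Step 2: Project.
Since ||x|| > R, scale = R/||x|| = 5/10.524803 = 0.475068, proj(x) = scale * x
proj(x) = [-3.528378, 3.415644, 0.94016]
Step 3: Dot product.
a^T * proj(x) = 0*(-3.528378) - 1*3.415644 - 2*0.94016 = -5.296


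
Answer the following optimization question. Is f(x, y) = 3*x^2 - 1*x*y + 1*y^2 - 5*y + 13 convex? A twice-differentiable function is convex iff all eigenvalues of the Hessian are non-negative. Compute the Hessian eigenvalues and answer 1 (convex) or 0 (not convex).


The Hessian of f(x,y) = 3*x^2 - 1*x*y + 1*y^2 - 5*y + 13 is:
H = [[6, -1], [-1, 2]]
Trace = 6 + 2 = 8
Determinant = 6*2 - (-1)^2 = 11
Discriminant = (8)^2 - 4*11 = 20.0
Eigenvalues: lambda_1 = 1.7639, lambda_2 = 6.2361
The function is convex.

1


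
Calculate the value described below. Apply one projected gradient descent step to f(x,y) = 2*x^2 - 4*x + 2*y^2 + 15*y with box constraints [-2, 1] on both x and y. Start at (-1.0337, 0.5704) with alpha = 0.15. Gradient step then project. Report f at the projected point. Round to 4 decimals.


Step 1: Compute gradient at (-1.0337, 0.5704).
grad_x = 2*2*-1.0337 - 4 = -8.1348
grad_y = 2*2*0.5704 + 15 = 17.2816
Step 2: Gradient step.
x_raw = -1.0337 - 0.15*-8.1348 = 0.1865
y_raw = 0.5704 - 0.15*17.2816 = -2.0218
Step 3: Project onto [-2, 1].
x_proj = clip(0.1865) = 0.1865
y_proj = clip(-2.0218) = -2.0
Step 4: Evaluate f.
f(0.1865, -2.0) = -22.6765


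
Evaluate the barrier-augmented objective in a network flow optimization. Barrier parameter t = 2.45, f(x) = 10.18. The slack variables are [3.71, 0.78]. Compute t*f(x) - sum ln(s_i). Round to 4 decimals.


Step 1: Compute log-barrier.
ln values: [1.311, -0.2485]
phi = -(1.311 - 0.2485) = -1.0626
Step 2: Compute augmented objective.
t*f(x) = 2.45*10.18 = 24.941
Total = 24.941 - 1.0626 = 23.8784


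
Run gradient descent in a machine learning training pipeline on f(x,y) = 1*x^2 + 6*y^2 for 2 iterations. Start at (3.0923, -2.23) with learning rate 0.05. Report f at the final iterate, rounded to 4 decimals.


Gradient descent on f(x,y) = 1*x^2 + 6*y^2.
Starting point: (3.0923, -2.23), alpha = 0.05
Step 1: grad_x = 2*1*3.0923 = 6.1846, grad_y = 2*6*-2.23 = -26.76
  x_1 = 3.0923 - 0.05*6.1846 = 2.7831
  y_1 = -2.23 - 0.05*-26.76 = -0.892
Step 2: grad_x = 2*1*2.7831 = 5.5661, grad_y = 2*6*-0.892 = -10.704
  x_2 = 2.7831 - 0.05*5.5661 = 2.5048
  y_2 = -0.892 - 0.05*-10.704 = -0.3568
f(2.5048, -0.3568) = 1*2.5048^2 + 6*(-0.3568)^2 = 7.0377


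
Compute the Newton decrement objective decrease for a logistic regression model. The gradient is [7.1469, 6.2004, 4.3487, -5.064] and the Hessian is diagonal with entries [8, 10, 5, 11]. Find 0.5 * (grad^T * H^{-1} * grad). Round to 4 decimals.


Step 1: H is diagonal, so H^(-1) * g = [0.8934, 0.62, 0.8697, -0.4604].
Step 2: g^T H^(-1) g = sum_i g_i^2 / H_ii
  = (7.1469)^2/8 + (6.2004)^2/10 + (4.3487)^2/5 + (-5.064)^2/11
  = 6.3848 + 3.8445 + 3.7822 + 2.3313 = 16.3428
Step 3: Objective decrease = 0.5 * g^T H^(-1) g = 8.1714


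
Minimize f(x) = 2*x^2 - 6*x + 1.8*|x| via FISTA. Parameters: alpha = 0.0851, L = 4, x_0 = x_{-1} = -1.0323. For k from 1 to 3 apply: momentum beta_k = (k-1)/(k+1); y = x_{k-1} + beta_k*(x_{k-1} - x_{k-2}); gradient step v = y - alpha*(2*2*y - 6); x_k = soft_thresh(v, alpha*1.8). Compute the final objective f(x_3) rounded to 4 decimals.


FISTA on f(x) = 2*x^2 - 6*x + 1.8*|x|
L = 4, alpha = 0.0851
Iteration 1: beta = 0.0, y = -1.0323 + 0.0*(-1.0323 + 1.0323) = -1.0323
  grad(y) = -10.1292, v = y - alpha*grad = -0.1703
  prox(v) = soft_thresh(-0.1703, 0.1532) = -0.0171
Iteration 2: beta = 0.3333, y = -0.0171 + 0.3333*(-0.0171 + 1.0323) = 0.3213
  grad(y) = -4.7149, v = y - alpha*grad = 0.7225
  prox(v) = soft_thresh(0.7225, 0.1532) = 0.5693
Iteration 3: beta = 0.5, y = 0.5693 + 0.5*(0.5693 + 0.0171) = 0.8626
  grad(y) = -2.5498, v = y - alpha*grad = 1.0795
  prox(v) = soft_thresh(1.0795, 0.1532) = 0.9264
f(x_3) = 2*0.9264^2 - 6*0.9264 + 1.8*|0.9264| = -2.1744


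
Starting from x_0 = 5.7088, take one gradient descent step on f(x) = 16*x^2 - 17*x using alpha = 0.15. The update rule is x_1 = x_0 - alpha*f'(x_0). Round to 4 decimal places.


We compute the gradient at x_0 and apply the update.
f'(x) = 32*x - 17
f'(5.7088) = 32*5.7088 - 17 = 165.6816
x_1 = 5.7088 - 0.15*165.6816 = -19.1434


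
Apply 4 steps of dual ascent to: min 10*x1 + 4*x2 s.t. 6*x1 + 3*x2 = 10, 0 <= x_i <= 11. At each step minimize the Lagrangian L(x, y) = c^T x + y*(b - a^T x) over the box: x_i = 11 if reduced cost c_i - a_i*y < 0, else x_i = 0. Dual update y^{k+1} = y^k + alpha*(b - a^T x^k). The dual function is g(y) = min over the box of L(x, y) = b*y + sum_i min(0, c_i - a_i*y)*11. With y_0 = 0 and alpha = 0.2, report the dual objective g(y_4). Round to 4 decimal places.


Dual ascent for LP: min 10*x1 + 4*x2, 6*x1 + 3*x2 = 10, 0 <= x_i <= 11
Step 1: y^k = 0.0, reduced costs: (10.0, 4.0)
  x^k = (0.0, 0.0), subgradient = b - a^T x = 10.0
  y^{k+1} = 0.0 + 0.2*10.0 = 2.0
Step 2: y^k = 2.0, reduced costs: (-2.0, -2.0)
  x^k = (11.0, 11.0), subgradient = b - a^T x = -89.0
  y^{k+1} = 2.0 + 0.2*-89.0 = -15.8
Step 3: y^k = -15.8, reduced costs: (104.8, 51.4)
  x^k = (0.0, 0.0), subgradient = b - a^T x = 10.0
  y^{k+1} = -15.8 + 0.2*10.0 = -13.8
Step 4: y^k = -13.8, reduced costs: (92.8, 45.4)
  x^k = (0.0, 0.0), subgradient = b - a^T x = 10.0
  y^{k+1} = -13.8 + 0.2*10.0 = -11.8
Dual objective at y_4 = -11.8: reduced costs (80.8, 39.4), box minimizer x = (0.0, 0.0)
g(y_4) = b*y + (c1 - a1*y)*x1 + (c2 - a2*y)*x2 = 10*(-11.8) + 80.8*0.0 + 39.4*0.0 = -118.0 + 0.0 + 0.0 = -118.0


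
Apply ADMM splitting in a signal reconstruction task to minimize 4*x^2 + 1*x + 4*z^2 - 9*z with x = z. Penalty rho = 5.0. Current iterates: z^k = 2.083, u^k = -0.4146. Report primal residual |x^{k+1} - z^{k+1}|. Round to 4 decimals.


ADMM iteration with rho = 5.0, z^k = 2.083, u^k = -0.4146
Step 1: x-update.
Minimize 4*x^2 + 1*x + (5.0/2)*(x - 2.083 - 0.4146)^2
FOC: (2*4 + 5.0)*x = -1 + 5.0*(2.083 + 0.4146)
x^{k+1} = 0.8837
Step 2: z-update.
Minimize 4*z^2 - 9*z + (5.0/2)*(0.8837 - z - 0.4146)^2
FOC: (2*4 + 5.0)*z = 9 + 5.0*(0.8837 - 0.4146)
z^{k+1} = 0.8727
Step 3: u-update.
u^{k+1} = -0.4146 + 0.8837 - 0.8727 = -0.4036
Step 4: Primal residual = |0.8837 - 0.8727| = 0.011


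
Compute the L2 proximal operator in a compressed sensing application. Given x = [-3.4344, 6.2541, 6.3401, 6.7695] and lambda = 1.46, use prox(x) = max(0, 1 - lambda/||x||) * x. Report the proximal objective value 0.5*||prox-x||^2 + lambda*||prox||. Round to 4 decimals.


Step 1: Compute ||x||.
||x|| = 11.7018
Step 2: Compute scaling factor.
scale = max(0, 1 - 1.46/11.7018) = 0.8752
Step 3: prox(x) = [-3.0059, 5.4738, 5.5491, 5.9249]
||prox(x)|| = 10.2418
Step 4: Proximal objective.
0.5*||prox-x||^2 = 1.0658
lambda*||prox|| = 14.953
Total = 16.0188


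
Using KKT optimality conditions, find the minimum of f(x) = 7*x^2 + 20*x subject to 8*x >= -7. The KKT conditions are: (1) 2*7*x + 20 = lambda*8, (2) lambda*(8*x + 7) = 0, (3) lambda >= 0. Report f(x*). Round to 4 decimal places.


Step 1: Try lambda = 0 (constraint inactive).
x_unc = -20/(2*7) = -1.4286
Check: 8*-1.4286 = -11.4288 < -7 -- violated!
Step 2: Constraint must be active: 8*x = -7
x* = -7/8 = -0.875
lambda = (2*7*(-0.875) + 20)/8 = 0.9688
Step 3: Compute optimal value.
f(x*) = 7*(-0.875)^2 + 20*(-0.875) = -12.1406


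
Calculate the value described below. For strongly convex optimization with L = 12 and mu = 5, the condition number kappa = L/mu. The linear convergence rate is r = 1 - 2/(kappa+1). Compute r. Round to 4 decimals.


Step 1: Compute the condition number.
kappa = L/mu = 12/5 = 2.4
Step 2: Compute the convergence rate.
r = 1 - 2/(kappa + 1) = 1 - 2*mu/(L + mu) = (L - mu)/(L + mu) = 7/17 = 0.4118


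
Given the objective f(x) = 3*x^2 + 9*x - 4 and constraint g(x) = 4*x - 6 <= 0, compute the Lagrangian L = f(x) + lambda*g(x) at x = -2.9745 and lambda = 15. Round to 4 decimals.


Step 1: Evaluate f(x).
f(-2.9745) = 3*(-2.9745)^2 + 9*(-2.9745) - 4 = -4.2275
Step 2: Evaluate g(x).
g(-2.9745) = 4*-2.9745 - 6 = -17.898
Step 3: Compute Lagrangian.
L = -4.2275 + 15*-17.898 = -272.6975


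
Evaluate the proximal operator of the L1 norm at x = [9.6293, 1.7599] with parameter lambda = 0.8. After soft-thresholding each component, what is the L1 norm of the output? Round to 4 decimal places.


Soft-thresholding with lambda = 0.8:
prox(9.6293) = sign(9.6293)*max(|9.6293| - 0.8, 0) = 8.8293
prox(1.7599) = sign(1.7599)*max(|1.7599| - 0.8, 0) = 0.9599
prox(x) = [8.8293, 0.9599]
||prox(x)||_1 = 8.8293 + 0.9599 = 9.7892


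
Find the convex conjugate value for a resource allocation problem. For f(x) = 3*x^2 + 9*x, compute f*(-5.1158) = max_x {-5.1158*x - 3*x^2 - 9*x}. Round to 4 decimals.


f*(y) = sup_x {y*x - a*x^2 - b*x} = sup_x {(y-b)*x - a*x^2}
FOC: (y - b) - 2a*x = 0 => x* = (y - b)/(2a)
x* = (-5.1158 - 9)/(2*3) = -2.3526
f*(-5.1158) = (y-b)^2/(4a) = (-5.1158 - 9)^2/(4*3)
= 199.2558/12 = 16.6047


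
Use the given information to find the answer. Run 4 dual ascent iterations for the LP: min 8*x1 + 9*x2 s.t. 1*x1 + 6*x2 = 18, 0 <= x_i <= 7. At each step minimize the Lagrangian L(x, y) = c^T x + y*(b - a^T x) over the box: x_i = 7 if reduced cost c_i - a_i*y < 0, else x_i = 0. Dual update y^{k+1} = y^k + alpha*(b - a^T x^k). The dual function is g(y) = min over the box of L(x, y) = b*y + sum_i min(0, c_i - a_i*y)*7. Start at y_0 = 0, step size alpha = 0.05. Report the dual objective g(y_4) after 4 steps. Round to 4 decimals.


Dual ascent for LP: min 8*x1 + 9*x2, 1*x1 + 6*x2 = 18, 0 <= x_i <= 7
Step 1: y^k = 0.0, reduced costs: (8.0, 9.0)
  x^k = (0.0, 0.0), subgradient = b - a^T x = 18.0
  y^{k+1} = 0.0 + 0.05*18.0 = 0.9
Step 2: y^k = 0.9, reduced costs: (7.1, 3.6)
  x^k = (0.0, 0.0), subgradient = b - a^T x = 18.0
  y^{k+1} = 0.9 + 0.05*18.0 = 1.8
Step 3: y^k = 1.8, reduced costs: (6.2, -1.8)
  x^k = (0.0, 7.0), subgradient = b - a^T x = -24.0
  y^{k+1} = 1.8 + 0.05*-24.0 = 0.6
Step 4: y^k = 0.6, reduced costs: (7.4, 5.4)
  x^k = (0.0, 0.0), subgradient = b - a^T x = 18.0
  y^{k+1} = 0.6 + 0.05*18.0 = 1.5
Dual objective at y_4 = 1.5: reduced costs (6.5, 0.0), box minimizer x = (0.0, 0.0)
g(y_4) = b*y + (c1 - a1*y)*x1 + (c2 - a2*y)*x2 = 18*1.5 + 6.5*0.0 + 0.0*0.0 = 27.0 + 0.0 + 0.0 = 27.0


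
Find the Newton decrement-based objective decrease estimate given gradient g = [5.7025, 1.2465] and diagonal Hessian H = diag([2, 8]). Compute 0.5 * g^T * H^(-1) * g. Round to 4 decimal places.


Step 1: H is diagonal, so H^(-1) * g = [2.8513, 0.1558].
Step 2: g^T H^(-1) g = sum_i g_i^2 / H_ii
  = (5.7025)^2/2 + (1.2465)^2/8
  = 16.2593 + 0.1942 = 16.4535
Step 3: Objective decrease = 0.5 * g^T H^(-1) g = 8.2267


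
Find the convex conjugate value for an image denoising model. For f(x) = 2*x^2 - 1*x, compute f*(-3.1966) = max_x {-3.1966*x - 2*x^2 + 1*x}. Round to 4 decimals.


f*(y) = sup_x {y*x - a*x^2 - b*x} = sup_x {(y-b)*x - a*x^2}
FOC: (y - b) - 2a*x = 0 => x* = (y - b)/(2a)
x* = (-3.1966 + 1)/(2*2) = -0.5492
f*(-3.1966) = (y-b)^2/(4a) = (-3.1966 + 1)^2/(4*2)
= 4.8251/8 = 0.6031


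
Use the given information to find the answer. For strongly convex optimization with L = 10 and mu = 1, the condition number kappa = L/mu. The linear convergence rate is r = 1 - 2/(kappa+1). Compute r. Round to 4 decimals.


Step 1: Compute the condition number.
kappa = L/mu = 10/1 = 10.0
Step 2: Compute the convergence rate.
r = 1 - 2/(kappa + 1) = 1 - 2*mu/(L + mu) = (L - mu)/(L + mu) = 9/11 = 0.8182


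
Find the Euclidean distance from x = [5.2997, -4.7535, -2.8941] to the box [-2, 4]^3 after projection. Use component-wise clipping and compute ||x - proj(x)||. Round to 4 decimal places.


Project each component onto [-2, 4].
clip(5.2997) = 4.0, clip(-4.7535) = -2.0, clip(-2.8941) = -2.0
Projection = [4.0, -2.0, -2.0]
Squared diffs: [1.6892, 7.5818, 0.7994]
Distance = sqrt(10.0704) = 3.1734


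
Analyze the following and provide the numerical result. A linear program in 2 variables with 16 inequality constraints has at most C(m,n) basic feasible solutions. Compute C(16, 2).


Each vertex corresponds to some choice of n active constraints out of m, so the number of vertices is at most C(m, n) = m! / (n!(m-n)!).
m = 16, n = 2
Numerator: 16 * 15
Denominator: 2! = 2
C(16, 2) = 120


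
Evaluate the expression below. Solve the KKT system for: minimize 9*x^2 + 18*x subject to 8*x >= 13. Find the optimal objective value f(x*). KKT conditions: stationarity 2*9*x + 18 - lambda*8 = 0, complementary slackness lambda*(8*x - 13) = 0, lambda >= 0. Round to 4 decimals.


Step 1: Try lambda = 0 (constraint inactive).
x_unc = -18/(2*9) = -1.0
Check: 8*-1.0 = -8.0 < 13 -- violated!
Step 2: Constraint must be active: 8*x = 13
x* = 13/8 = 1.625
lambda = (2*9*1.625 + 18)/8 = 5.9063
Step 3: Compute optimal value.
f(x*) = 9*1.625^2 + 18*1.625 = 53.0156


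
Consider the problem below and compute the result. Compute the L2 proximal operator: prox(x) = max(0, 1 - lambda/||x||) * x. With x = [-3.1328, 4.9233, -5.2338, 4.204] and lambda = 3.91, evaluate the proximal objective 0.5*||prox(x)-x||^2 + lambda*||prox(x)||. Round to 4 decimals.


Step 1: Compute ||x||.
||x|| = 8.8949
Step 2: Compute scaling factor.
scale = max(0, 1 - 3.91/8.8949) = 0.5604
Step 3: prox(x) = [-1.7557, 2.7591, -2.9331, 2.356]
||prox(x)|| = 4.9849
Step 4: Proximal objective.
0.5*||prox-x||^2 = 7.6441
lambda*||prox|| = 19.491
Total = 27.1351


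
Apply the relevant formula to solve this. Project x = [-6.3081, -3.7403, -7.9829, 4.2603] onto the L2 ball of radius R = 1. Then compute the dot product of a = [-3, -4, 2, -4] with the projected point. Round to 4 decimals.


Step 1: Compute ||x|| (intermediates to 6 decimals).
||x|| = sqrt((-6.3081)^2 + (-3.7403)^2 + (-7.9829)^2 + 4.2603^2) = 11.647267
Step 2: Project.
Since ||x|| > R, scale = R/||x|| = 1/11.647267 = 0.085857, proj(x) = scale * x
proj(x) = [-0.541595, -0.321131, -0.685388, 0.365777]
Step 3: Dot product.
a^T * proj(x) = -3*(-0.541595) - 4*(-0.321131) + 2*(-0.685388) - 4*0.365777 = 0.0754


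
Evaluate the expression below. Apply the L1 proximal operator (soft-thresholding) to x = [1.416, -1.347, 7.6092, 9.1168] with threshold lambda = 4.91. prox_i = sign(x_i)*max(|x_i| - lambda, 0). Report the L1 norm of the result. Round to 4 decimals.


Soft-thresholding with lambda = 4.91:
prox(1.416) = sign(1.416)*max(|1.416| - 4.91, 0) = 0.0
prox(-1.347) = sign(-1.347)*max(|-1.347| - 4.91, 0) = 0.0
prox(7.6092) = sign(7.6092)*max(|7.6092| - 4.91, 0) = 2.6992
prox(9.1168) = sign(9.1168)*max(|9.1168| - 4.91, 0) = 4.2068
prox(x) = [0.0, 0.0, 2.6992, 4.2068]
||prox(x)||_1 = 0.0 + 0.0 + 2.6992 + 4.2068 = 6.906


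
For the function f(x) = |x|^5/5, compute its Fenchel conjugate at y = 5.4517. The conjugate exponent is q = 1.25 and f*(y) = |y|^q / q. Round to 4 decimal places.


The conjugate exponent q satisfies 1/p + 1/q = 1.
p = 5, so q = 5/(5 - 1) = 1.25
|y|^q = 5.4517^1.25 = 8.3304
f*(5.4517) = 8.3304 / 1.25 = 6.6643


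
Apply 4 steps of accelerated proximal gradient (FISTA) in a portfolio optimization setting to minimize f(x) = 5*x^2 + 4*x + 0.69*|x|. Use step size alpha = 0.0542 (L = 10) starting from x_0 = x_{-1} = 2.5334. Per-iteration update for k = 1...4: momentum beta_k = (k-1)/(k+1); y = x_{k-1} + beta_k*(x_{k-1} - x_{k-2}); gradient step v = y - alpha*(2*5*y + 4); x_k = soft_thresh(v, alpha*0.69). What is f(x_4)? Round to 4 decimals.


FISTA on f(x) = 5*x^2 + 4*x + 0.69*|x|
L = 10, alpha = 0.0542
Iteration 1: beta = 0.0, y = 2.5334 + 0.0*(2.5334 - 2.5334) = 2.5334
  grad(y) = 29.334, v = y - alpha*grad = 0.9435
  prox(v) = soft_thresh(0.9435, 0.0374) = 0.9061
Iteration 2: beta = 0.3333, y = 0.9061 + 0.3333*(0.9061 - 2.5334) = 0.3637
  grad(y) = 7.6367, v = y - alpha*grad = -0.0502
  prox(v) = soft_thresh(-0.0502, 0.0374) = -0.0128
Iteration 3: beta = 0.5, y = -0.0128 + 0.5*(-0.0128 - 0.9061) = -0.4723
  grad(y) = -0.7231, v = y - alpha*grad = -0.4331
  prox(v) = soft_thresh(-0.4331, 0.0374) = -0.3957
Iteration 4: beta = 0.6, y = -0.3957 + 0.6*(-0.3957 + 0.0128) = -0.6254
  grad(y) = -2.2545, v = y - alpha*grad = -0.5033
  prox(v) = soft_thresh(-0.5033, 0.0374) = -0.4659
f(x_4) = 5*(-0.4659)^2 + 4*(-0.4659) + 0.69*|-0.4659| = -0.4569


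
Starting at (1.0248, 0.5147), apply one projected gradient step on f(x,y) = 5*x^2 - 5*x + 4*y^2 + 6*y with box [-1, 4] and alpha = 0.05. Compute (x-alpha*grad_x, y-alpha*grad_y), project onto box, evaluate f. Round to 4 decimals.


Step 1: Compute gradient at (1.0248, 0.5147).
grad_x = 2*5*1.0248 - 5 = 5.248
grad_y = 2*4*0.5147 + 6 = 10.1176
Step 2: Gradient step.
x_raw = 1.0248 - 0.05*5.248 = 0.7624
y_raw = 0.5147 - 0.05*10.1176 = 0.0088
Step 3: Project onto [-1, 4].
x_proj = clip(0.7624) = 0.7624
y_proj = clip(0.0088) = 0.0088
Step 4: Evaluate f.
f(0.7624, 0.0088) = -0.8525


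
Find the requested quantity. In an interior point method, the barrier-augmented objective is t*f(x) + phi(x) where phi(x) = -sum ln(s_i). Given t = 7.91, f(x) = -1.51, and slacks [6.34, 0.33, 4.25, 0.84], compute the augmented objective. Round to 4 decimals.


Step 1: Compute log-barrier.
ln values: [1.8469, -1.1087, 1.4469, -0.1744]
phi = -(1.8469 - 1.1087 + 1.4469 - 0.1744) = -2.0108
Step 2: Compute augmented objective.
t*f(x) = 7.91*-1.51 = -11.9441
Total = -11.9441 - 2.0108 = -13.9549


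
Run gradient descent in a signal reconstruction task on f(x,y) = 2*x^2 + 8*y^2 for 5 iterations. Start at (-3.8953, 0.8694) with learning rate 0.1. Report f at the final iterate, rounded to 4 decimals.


Gradient descent on f(x,y) = 2*x^2 + 8*y^2.
Starting point: (-3.8953, 0.8694), alpha = 0.1
Step 1: grad_x = 2*2*-3.8953 = -15.5812, grad_y = 2*8*0.8694 = 13.9104
  x_1 = -3.8953 - 0.1*-15.5812 = -2.3372
  y_1 = 0.8694 - 0.1*13.9104 = -0.5216
Step 2: grad_x = 2*2*-2.3372 = -9.3487, grad_y = 2*8*-0.5216 = -8.3462
  x_2 = -2.3372 - 0.1*-9.3487 = -1.4023
  y_2 = -0.5216 - 0.1*-8.3462 = 0.313
Step 3: grad_x = 2*2*-1.4023 = -5.6092, grad_y = 2*8*0.313 = 5.0077
  x_3 = -1.4023 - 0.1*-5.6092 = -0.8414
  y_3 = 0.313 - 0.1*5.0077 = -0.1878
Step 4: grad_x = 2*2*-0.8414 = -3.3655, grad_y = 2*8*-0.1878 = -3.0046
  x_4 = -0.8414 - 0.1*-3.3655 = -0.5048
  y_4 = -0.1878 - 0.1*-3.0046 = 0.1127
Step 5: grad_x = 2*2*-0.5048 = -2.0193, grad_y = 2*8*0.1127 = 1.8028
  x_5 = -0.5048 - 0.1*-2.0193 = -0.3029
  y_5 = 0.1127 - 0.1*1.8028 = -0.0676
f(-0.3029, -0.0676) = 2*(-0.3029)^2 + 8*(-0.0676)^2 = 0.2201


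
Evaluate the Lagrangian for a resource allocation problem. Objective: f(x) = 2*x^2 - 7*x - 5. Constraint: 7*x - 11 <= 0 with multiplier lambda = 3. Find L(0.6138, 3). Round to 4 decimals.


Step 1: Evaluate f(x).
f(0.6138) = 2*0.6138^2 - 7*0.6138 - 5 = -8.5431
Step 2: Evaluate g(x).
g(0.6138) = 7*0.6138 - 11 = -6.7034
Step 3: Compute Lagrangian.
L = -8.5431 + 3*-6.7034 = -28.6533


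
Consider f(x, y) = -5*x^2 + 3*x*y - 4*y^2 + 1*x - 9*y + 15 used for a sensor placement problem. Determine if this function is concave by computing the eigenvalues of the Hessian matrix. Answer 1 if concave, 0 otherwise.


The Hessian of f(x,y) = -5*x^2 + 3*x*y - 4*y^2 + 1*x - 9*y + 15 is:
H = [[-10, 3], [3, -8]]
Trace = -10 - 8 = -18
Determinant = -10*-8 - (3)^2 = 71
Discriminant = (-18)^2 - 4*71 = 40.0
Eigenvalues: lambda_1 = -12.1623, lambda_2 = -5.8377
The function is concave.

1


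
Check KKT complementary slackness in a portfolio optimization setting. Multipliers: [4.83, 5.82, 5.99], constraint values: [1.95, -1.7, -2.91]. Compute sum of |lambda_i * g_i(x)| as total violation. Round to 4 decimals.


KKT complementary slackness check:
lambda_1 * g_1 = 4.83 * 1.95 = 9.4185
lambda_2 * g_2 = 5.82 * -1.7 = -9.894
lambda_3 * g_3 = 5.99 * -2.91 = -17.4309
Total violation = 9.4185 + 9.894 + 17.4309 = 36.7434


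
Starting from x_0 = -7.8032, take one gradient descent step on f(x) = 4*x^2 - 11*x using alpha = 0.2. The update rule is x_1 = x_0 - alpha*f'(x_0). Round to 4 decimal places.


We compute the gradient at x_0 and apply the update.
f'(x) = 8*x - 11
f'(-7.8032) = 8*-7.8032 - 11 = -73.4256
x_1 = -7.8032 - 0.2*-73.4256 = 6.8819


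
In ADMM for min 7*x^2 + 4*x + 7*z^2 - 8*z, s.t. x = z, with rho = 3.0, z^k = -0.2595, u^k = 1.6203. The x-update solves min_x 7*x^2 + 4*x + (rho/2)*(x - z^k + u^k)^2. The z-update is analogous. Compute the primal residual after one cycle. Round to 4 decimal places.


ADMM iteration with rho = 3.0, z^k = -0.2595, u^k = 1.6203
Step 1: x-update.
Minimize 7*x^2 + 4*x + (3.0/2)*(x + 0.2595 + 1.6203)^2
FOC: (2*7 + 3.0)*x = -4 + 3.0*(-0.2595 - 1.6203)
x^{k+1} = -0.567
Step 2: z-update.
Minimize 7*z^2 - 8*z + (3.0/2)*(-0.567 - z + 1.6203)^2
FOC: (2*7 + 3.0)*z = 8 + 3.0*(-0.567 + 1.6203)
z^{k+1} = 0.6565
Step 3: u-update.
u^{k+1} = 1.6203 - 0.567 - 0.6565 = 0.3968
Step 4: Primal residual = |-0.567 - 0.6565| = 1.2235


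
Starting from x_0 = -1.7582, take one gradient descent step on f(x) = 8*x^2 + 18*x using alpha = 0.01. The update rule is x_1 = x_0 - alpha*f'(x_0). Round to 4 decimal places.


We compute the gradient at x_0 and apply the update.
f'(x) = 16*x + 18
f'(-1.7582) = 16*-1.7582 + 18 = -10.1312
x_1 = -1.7582 - 0.01*-10.1312 = -1.6569


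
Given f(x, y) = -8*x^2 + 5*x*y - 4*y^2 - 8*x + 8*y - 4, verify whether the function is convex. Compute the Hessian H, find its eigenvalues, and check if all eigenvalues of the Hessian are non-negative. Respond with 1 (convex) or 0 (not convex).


The Hessian of f(x,y) = -8*x^2 + 5*x*y - 4*y^2 - 8*x + 8*y - 4 is:
H = [[-16, 5], [5, -8]]
Trace = -16 - 8 = -24
Determinant = -16*-8 - (5)^2 = 103
Discriminant = (-24)^2 - 4*103 = 164.0
Eigenvalues: lambda_1 = -18.4031, lambda_2 = -5.5969
The function is not convex.

0


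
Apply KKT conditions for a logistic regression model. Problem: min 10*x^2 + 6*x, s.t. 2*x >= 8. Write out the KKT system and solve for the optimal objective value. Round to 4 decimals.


Step 1: Try lambda = 0 (constraint inactive).
x_unc = -6/(2*10) = -0.3
Check: 2*-0.3 = -0.6 < 8 -- violated!
Step 2: Constraint must be active: 2*x = 8
x* = 8/2 = 4.0
lambda = (2*10*4.0 + 6)/2 = 43.0
Step 3: Compute optimal value.
f(x*) = 10*4.0^2 + 6*4.0 = 184.0


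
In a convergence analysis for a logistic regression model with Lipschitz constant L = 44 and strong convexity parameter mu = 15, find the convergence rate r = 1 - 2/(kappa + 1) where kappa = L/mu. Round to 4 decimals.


Step 1: Compute the condition number.
kappa = L/mu = 44/15 = 2.9333
Step 2: Compute the convergence rate.
r = 1 - 2/(kappa + 1) = 1 - 2*mu/(L + mu) = (L - mu)/(L + mu) = 29/59 = 0.4915


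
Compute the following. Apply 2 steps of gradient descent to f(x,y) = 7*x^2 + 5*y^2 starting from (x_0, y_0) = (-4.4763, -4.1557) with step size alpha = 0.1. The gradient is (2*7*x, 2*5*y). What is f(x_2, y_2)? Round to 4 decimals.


Gradient descent on f(x,y) = 7*x^2 + 5*y^2.
Starting point: (-4.4763, -4.1557), alpha = 0.1
Step 1: grad_x = 2*7*-4.4763 = -62.6682, grad_y = 2*5*-4.1557 = -41.557
  x_1 = -4.4763 - 0.1*-62.6682 = 1.7905
  y_1 = -4.1557 - 0.1*-41.557 = 0.0
Step 2: grad_x = 2*7*1.7905 = 25.0673, grad_y = 2*5*0.0 = 0.0
  x_2 = 1.7905 - 0.1*25.0673 = -0.7162
  y_2 = 0.0 - 0.1*0.0 = 0.0
f(-0.7162, 0.0) = 7*(-0.7162)^2 + 5*0.0^2 = 3.5907


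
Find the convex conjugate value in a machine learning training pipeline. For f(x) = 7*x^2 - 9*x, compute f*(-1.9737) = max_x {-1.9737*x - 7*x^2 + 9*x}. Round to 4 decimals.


f*(y) = sup_x {y*x - a*x^2 - b*x} = sup_x {(y-b)*x - a*x^2}
FOC: (y - b) - 2a*x = 0 => x* = (y - b)/(2a)
x* = (-1.9737 + 9)/(2*7) = 0.5019
f*(-1.9737) = (y-b)^2/(4a) = (-1.9737 + 9)^2/(4*7)
= 49.3689/28 = 1.7632


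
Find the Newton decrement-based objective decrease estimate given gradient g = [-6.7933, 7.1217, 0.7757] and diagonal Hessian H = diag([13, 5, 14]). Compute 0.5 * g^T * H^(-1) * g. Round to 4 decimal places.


Step 1: H is diagonal, so H^(-1) * g = [-0.5226, 1.4243, 0.0554].
Step 2: g^T H^(-1) g = sum_i g_i^2 / H_ii
  = (-6.7933)^2/13 + (7.1217)^2/5 + (0.7757)^2/14
  = 3.5499 + 10.1437 + 0.043 = 13.7366
Step 3: Objective decrease = 0.5 * g^T H^(-1) g = 6.8683


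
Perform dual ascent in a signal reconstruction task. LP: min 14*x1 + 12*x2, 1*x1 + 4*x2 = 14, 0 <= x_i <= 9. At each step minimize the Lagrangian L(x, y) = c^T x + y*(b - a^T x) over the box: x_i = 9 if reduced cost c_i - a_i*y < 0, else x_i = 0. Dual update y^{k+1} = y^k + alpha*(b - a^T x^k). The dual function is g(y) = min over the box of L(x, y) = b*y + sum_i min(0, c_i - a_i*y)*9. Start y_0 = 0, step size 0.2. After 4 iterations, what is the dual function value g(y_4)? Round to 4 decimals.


Dual ascent for LP: min 14*x1 + 12*x2, 1*x1 + 4*x2 = 14, 0 <= x_i <= 9
Step 1: y^k = 0.0, reduced costs: (14.0, 12.0)
  x^k = (0.0, 0.0), subgradient = b - a^T x = 14.0
  y^{k+1} = 0.0 + 0.2*14.0 = 2.8
Step 2: y^k = 2.8, reduced costs: (11.2, 0.8)
  x^k = (0.0, 0.0), subgradient = b - a^T x = 14.0
  y^{k+1} = 2.8 + 0.2*14.0 = 5.6
Step 3: y^k = 5.6, reduced costs: (8.4, -10.4)
  x^k = (0.0, 9.0), subgradient = b - a^T x = -22.0
  y^{k+1} = 5.6 + 0.2*-22.0 = 1.2
Step 4: y^k = 1.2, reduced costs: (12.8, 7.2)
  x^k = (0.0, 0.0), subgradient = b - a^T x = 14.0
  y^{k+1} = 1.2 + 0.2*14.0 = 4.0
Dual objective at y_4 = 4.0: reduced costs (10.0, -4.0), box minimizer x = (0.0, 9.0)
g(y_4) = b*y + (c1 - a1*y)*x1 + (c2 - a2*y)*x2 = 14*4.0 + 10.0*0.0 + (-4.0)*9.0 = 56.0 + 0.0 - 36.0 = 20.0


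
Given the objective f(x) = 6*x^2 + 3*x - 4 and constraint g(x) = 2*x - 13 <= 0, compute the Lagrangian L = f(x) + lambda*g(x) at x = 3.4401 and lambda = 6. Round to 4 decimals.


Step 1: Evaluate f(x).
f(3.4401) = 6*3.4401^2 + 3*3.4401 - 4 = 77.326
Step 2: Evaluate g(x).
g(3.4401) = 2*3.4401 - 13 = -6.1198
Step 3: Compute Lagrangian.
L = 77.326 + 6*-6.1198 = 40.6072


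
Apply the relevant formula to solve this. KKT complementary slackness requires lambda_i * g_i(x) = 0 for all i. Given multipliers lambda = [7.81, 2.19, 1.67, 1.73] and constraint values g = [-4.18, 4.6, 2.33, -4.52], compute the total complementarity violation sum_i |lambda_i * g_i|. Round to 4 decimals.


KKT complementary slackness check:
lambda_1 * g_1 = 7.81 * -4.18 = -32.6458
lambda_2 * g_2 = 2.19 * 4.6 = 10.074
lambda_3 * g_3 = 1.67 * 2.33 = 3.8911
lambda_4 * g_4 = 1.73 * -4.52 = -7.8196
Total violation = 32.6458 + 10.074 + 3.8911 + 7.8196 = 54.4305


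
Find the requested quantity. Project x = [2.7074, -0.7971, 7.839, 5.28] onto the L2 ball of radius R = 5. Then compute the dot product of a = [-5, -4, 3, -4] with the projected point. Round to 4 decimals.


Step 1: Compute ||x|| (intermediates to 6 decimals).
||x|| = sqrt(2.7074^2 + (-0.7971)^2 + 7.839^2 + 5.28^2) = 9.863757
Step 2: Project.
Since ||x|| > R, scale = R/||x|| = 5/9.863757 = 0.506906, proj(x) = scale * x
proj(x) = [1.372397, -0.404055, 3.973636, 2.676464]
Step 3: Dot product.
a^T * proj(x) = -5*1.372397 - 4*(-0.404055) + 3*3.973636 - 4*2.676464 = -4.0307


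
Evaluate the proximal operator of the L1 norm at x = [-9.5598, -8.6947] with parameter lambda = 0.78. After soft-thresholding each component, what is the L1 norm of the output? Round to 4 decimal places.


Soft-thresholding with lambda = 0.78:
prox(-9.5598) = sign(-9.5598)*max(|-9.5598| - 0.78, 0) = -8.7798
prox(-8.6947) = sign(-8.6947)*max(|-8.6947| - 0.78, 0) = -7.9147
prox(x) = [-8.7798, -7.9147]
||prox(x)||_1 = 8.7798 + 7.9147 = 16.6945


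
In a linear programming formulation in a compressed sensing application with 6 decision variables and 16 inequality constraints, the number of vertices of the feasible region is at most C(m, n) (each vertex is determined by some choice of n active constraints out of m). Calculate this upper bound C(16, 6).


Each vertex corresponds to some choice of n active constraints out of m, so the number of vertices is at most C(m, n) = m! / (n!(m-n)!).
m = 16, n = 6
Numerator: 16 * 15 * 14 * 13 * 12 * 11
Denominator: 6! = 720
C(16, 6) = 8008


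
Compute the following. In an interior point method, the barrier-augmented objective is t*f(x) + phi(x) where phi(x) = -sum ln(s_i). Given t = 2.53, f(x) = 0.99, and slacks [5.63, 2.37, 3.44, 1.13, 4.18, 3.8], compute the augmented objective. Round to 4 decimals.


Step 1: Compute log-barrier.
ln values: [1.7281, 0.8629, 1.2355, 0.1222, 1.4303, 1.335]
phi = -(1.7281 + 0.8629 + 1.2355 + 0.1222 + 1.4303 + 1.335) = -6.714
Step 2: Compute augmented objective.
t*f(x) = 2.53*0.99 = 2.5047
Total = 2.5047 - 6.714 = -4.2093


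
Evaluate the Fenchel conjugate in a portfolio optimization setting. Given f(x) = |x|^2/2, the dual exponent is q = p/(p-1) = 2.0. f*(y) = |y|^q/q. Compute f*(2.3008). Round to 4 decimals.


The conjugate exponent q satisfies 1/p + 1/q = 1.
p = 2, so q = 2/(2 - 1) = 2.0
|y|^q = 2.3008^2.0 = 5.2937
f*(2.3008) = 5.2937 / 2.0 = 2.6468


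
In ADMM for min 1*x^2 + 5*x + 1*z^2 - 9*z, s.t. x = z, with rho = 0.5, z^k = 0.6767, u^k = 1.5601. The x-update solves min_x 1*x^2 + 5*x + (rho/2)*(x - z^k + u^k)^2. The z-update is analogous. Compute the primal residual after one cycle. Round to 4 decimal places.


ADMM iteration with rho = 0.5, z^k = 0.6767, u^k = 1.5601
Step 1: x-update.
Minimize 1*x^2 + 5*x + (0.5/2)*(x - 0.6767 + 1.5601)^2
FOC: (2*1 + 0.5)*x = -5 + 0.5*(0.6767 - 1.5601)
x^{k+1} = -2.1767
Step 2: z-update.
Minimize 1*z^2 - 9*z + (0.5/2)*(-2.1767 - z + 1.5601)^2
FOC: (2*1 + 0.5)*z = 9 + 0.5*(-2.1767 + 1.5601)
z^{k+1} = 3.4767
Step 3: u-update.
u^{k+1} = 1.5601 - 2.1767 - 3.4767 = -4.0933
Step 4: Primal residual = |-2.1767 - 3.4767| = 5.6534


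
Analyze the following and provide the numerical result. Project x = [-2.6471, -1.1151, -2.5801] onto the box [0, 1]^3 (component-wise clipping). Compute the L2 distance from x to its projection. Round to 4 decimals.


Project each component onto [0, 1].
clip(-2.6471) = 0.0, clip(-1.1151) = 0.0, clip(-2.5801) = 0.0
Projection = [0.0, 0.0, 0.0]
Squared diffs: [7.0071, 1.2434, 6.6569]
Distance = sqrt(14.9074) = 3.861


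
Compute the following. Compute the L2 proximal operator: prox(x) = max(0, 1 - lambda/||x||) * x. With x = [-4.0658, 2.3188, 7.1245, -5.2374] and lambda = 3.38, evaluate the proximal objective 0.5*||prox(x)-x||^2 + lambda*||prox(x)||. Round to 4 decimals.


Step 1: Compute ||x||.
||x|| = 10.0048
Step 2: Compute scaling factor.
scale = max(0, 1 - 3.38/10.0048) = 0.6622
Step 3: prox(x) = [-2.6922, 1.5354, 4.7176, -3.468]
||prox(x)|| = 6.6248
Step 4: Proximal objective.
0.5*||prox-x||^2 = 5.7122
lambda*||prox|| = 22.3918
Total = 28.1041


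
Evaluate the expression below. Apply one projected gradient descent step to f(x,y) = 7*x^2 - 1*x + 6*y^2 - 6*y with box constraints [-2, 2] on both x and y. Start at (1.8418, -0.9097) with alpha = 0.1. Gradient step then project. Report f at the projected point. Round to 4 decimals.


Step 1: Compute gradient at (1.8418, -0.9097).
grad_x = 2*7*1.8418 - 1 = 24.7852
grad_y = 2*6*-0.9097 - 6 = -16.9164
Step 2: Gradient step.
x_raw = 1.8418 - 0.1*24.7852 = -0.6367
y_raw = -0.9097 - 0.1*-16.9164 = 0.7819
Step 3: Project onto [-2, 2].
x_proj = clip(-0.6367) = -0.6367
y_proj = clip(0.7819) = 0.7819
Step 4: Evaluate f.
f(-0.6367, 0.7819) = 2.4515


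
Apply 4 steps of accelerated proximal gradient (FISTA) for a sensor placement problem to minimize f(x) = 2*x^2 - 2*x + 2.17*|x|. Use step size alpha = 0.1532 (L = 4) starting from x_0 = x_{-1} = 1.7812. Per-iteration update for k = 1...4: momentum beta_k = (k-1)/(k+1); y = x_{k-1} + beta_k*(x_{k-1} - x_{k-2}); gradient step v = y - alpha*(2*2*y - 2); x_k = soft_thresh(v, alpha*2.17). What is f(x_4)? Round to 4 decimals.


FISTA on f(x) = 2*x^2 - 2*x + 2.17*|x|
L = 4, alpha = 0.1532
Iteration 1: beta = 0.0, y = 1.7812 + 0.0*(1.7812 - 1.7812) = 1.7812
  grad(y) = 5.1248, v = y - alpha*grad = 0.9961
  prox(v) = soft_thresh(0.9961, 0.3324) = 0.6636
Iteration 2: beta = 0.3333, y = 0.6636 + 0.3333*(0.6636 - 1.7812) = 0.2911
  grad(y) = -0.8355, v = y - alpha*grad = 0.4191
  prox(v) = soft_thresh(0.4191, 0.3324) = 0.0867
Iteration 3: beta = 0.5, y = 0.0867 + 0.5*(0.0867 - 0.6636) = -0.2018
  grad(y) = -2.8072, v = y - alpha*grad = 0.2283
  prox(v) = soft_thresh(0.2283, 0.3324) = 0.0
Iteration 4: beta = 0.6, y = 0.0 + 0.6*(0.0 - 0.0867) = -0.052
  grad(y) = -2.208, v = y - alpha*grad = 0.2863
  prox(v) = soft_thresh(0.2863, 0.3324) = 0.0
f(x_4) = 2*0.0^2 - 2*0.0 + 2.17*|0.0| = 0.0


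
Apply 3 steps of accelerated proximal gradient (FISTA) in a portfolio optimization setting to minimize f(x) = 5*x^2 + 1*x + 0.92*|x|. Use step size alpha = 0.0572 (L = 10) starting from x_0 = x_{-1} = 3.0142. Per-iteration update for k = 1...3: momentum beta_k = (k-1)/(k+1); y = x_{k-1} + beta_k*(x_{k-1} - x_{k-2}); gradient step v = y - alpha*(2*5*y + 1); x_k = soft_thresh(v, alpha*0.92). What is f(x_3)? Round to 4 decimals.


FISTA on f(x) = 5*x^2 + 1*x + 0.92*|x|
L = 10, alpha = 0.0572
Iteration 1: beta = 0.0, y = 3.0142 + 0.0*(3.0142 - 3.0142) = 3.0142
  grad(y) = 31.142, v = y - alpha*grad = 1.2329
  prox(v) = soft_thresh(1.2329, 0.0526) = 1.1803
Iteration 2: beta = 0.3333, y = 1.1803 + 0.3333*(1.1803 - 3.0142) = 0.5689
  grad(y) = 6.6894, v = y - alpha*grad = 0.1863
  prox(v) = soft_thresh(0.1863, 0.0526) = 0.1337
Iteration 3: beta = 0.5, y = 0.1337 + 0.5*(0.1337 - 1.1803) = -0.3896
  grad(y) = -2.896, v = y - alpha*grad = -0.224
  prox(v) = soft_thresh(-0.224, 0.0526) = -0.1713
f(x_3) = 5*(-0.1713)^2 + 1*(-0.1713) + 0.92*|-0.1713| = 0.1331


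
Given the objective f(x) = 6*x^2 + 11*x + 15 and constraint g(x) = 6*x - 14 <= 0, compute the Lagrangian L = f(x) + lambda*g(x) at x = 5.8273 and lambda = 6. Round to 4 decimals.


Step 1: Evaluate f(x).
f(5.8273) = 6*5.8273^2 + 11*5.8273 + 15 = 282.8449
Step 2: Evaluate g(x).
g(5.8273) = 6*5.8273 - 14 = 20.9638
Step 3: Compute Lagrangian.
L = 282.8449 + 6*20.9638 = 408.6277


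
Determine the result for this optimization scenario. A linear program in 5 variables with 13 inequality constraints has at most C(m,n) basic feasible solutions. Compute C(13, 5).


Each vertex corresponds to some choice of n active constraints out of m, so the number of vertices is at most C(m, n) = m! / (n!(m-n)!).
m = 13, n = 5
Numerator: 13 * 12 * 11 * 10 * 9
Denominator: 5! = 120
C(13, 5) = 1287


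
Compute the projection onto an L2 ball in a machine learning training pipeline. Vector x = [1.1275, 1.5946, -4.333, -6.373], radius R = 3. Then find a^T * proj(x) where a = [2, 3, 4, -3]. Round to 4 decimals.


Step 1: Compute ||x|| (intermediates to 6 decimals).
||x|| = sqrt(1.1275^2 + 1.5946^2 + (-4.333)^2 + (-6.373)^2) = 7.950096
Step 2: Project.
Since ||x|| > R, scale = R/||x|| = 3/7.950096 = 0.377354, proj(x) = scale * x
proj(x) = [0.425467, 0.601729, -1.635075, -2.404877]
Step 3: Dot product.
a^T * proj(x) = 2*0.425467 + 3*0.601729 + 4*(-1.635075) - 3*(-2.404877) = 3.3305


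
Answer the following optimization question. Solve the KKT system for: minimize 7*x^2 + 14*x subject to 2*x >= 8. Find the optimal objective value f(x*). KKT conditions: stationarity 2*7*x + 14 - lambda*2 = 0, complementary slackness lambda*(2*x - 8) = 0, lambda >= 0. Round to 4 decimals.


Step 1: Try lambda = 0 (constraint inactive).
x_unc = -14/(2*7) = -1.0
Check: 2*-1.0 = -2.0 < 8 -- violated!
Step 2: Constraint must be active: 2*x = 8
x* = 8/2 = 4.0
lambda = (2*7*4.0 + 14)/2 = 35.0
Step 3: Compute optimal value.
f(x*) = 7*4.0^2 + 14*4.0 = 168.0


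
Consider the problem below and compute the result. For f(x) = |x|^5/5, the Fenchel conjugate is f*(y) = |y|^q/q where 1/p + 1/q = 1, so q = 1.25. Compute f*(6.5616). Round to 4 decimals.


The conjugate exponent q satisfies 1/p + 1/q = 1.
p = 5, so q = 5/(5 - 1) = 1.25
|y|^q = 6.5616^1.25 = 10.5018
f*(6.5616) = 10.5018 / 1.25 = 8.4014


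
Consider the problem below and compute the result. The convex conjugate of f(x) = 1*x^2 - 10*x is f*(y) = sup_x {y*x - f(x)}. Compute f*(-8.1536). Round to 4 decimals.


f*(y) = sup_x {y*x - a*x^2 - b*x} = sup_x {(y-b)*x - a*x^2}
FOC: (y - b) - 2a*x = 0 => x* = (y - b)/(2a)
x* = (-8.1536 + 10)/(2*1) = 0.9232
f*(-8.1536) = (y-b)^2/(4a) = (-8.1536 + 10)^2/(4*1)
= 3.4092/4 = 0.8523


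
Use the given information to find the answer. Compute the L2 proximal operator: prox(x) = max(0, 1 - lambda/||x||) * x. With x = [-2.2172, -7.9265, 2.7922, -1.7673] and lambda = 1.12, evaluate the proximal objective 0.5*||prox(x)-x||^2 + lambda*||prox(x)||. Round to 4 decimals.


Step 1: Compute ||x||.
||x|| = 8.8693
Step 2: Compute scaling factor.
scale = max(0, 1 - 1.12/8.8693) = 0.8737
Step 3: prox(x) = [-1.9372, -6.9256, 2.4396, -1.5441]
||prox(x)|| = 7.7493
Step 4: Proximal objective.
0.5*||prox-x||^2 = 0.6272
lambda*||prox|| = 8.6792
Total = 9.3065


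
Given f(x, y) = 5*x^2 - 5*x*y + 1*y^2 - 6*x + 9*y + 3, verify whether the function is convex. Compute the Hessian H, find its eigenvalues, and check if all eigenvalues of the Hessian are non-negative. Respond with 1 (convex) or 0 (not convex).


The Hessian of f(x,y) = 5*x^2 - 5*x*y + 1*y^2 - 6*x + 9*y + 3 is:
H = [[10, -5], [-5, 2]]
Trace = 10 + 2 = 12
Determinant = 10*2 - (-5)^2 = -5
Discriminant = (12)^2 - 4*-5 = 164.0
Eigenvalues: lambda_1 = -0.4031, lambda_2 = 12.4031
The function is not convex.

0


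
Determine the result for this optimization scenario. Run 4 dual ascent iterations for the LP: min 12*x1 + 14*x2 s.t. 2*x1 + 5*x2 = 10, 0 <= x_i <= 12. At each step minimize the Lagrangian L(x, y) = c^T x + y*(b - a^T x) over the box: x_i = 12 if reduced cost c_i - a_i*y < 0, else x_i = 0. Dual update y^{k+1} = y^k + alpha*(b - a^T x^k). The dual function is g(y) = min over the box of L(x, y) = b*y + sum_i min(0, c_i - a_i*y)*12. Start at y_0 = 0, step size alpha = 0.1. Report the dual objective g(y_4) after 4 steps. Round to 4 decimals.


Dual ascent for LP: min 12*x1 + 14*x2, 2*x1 + 5*x2 = 10, 0 <= x_i <= 12
Step 1: y^k = 0.0, reduced costs: (12.0, 14.0)
  x^k = (0.0, 0.0), subgradient = b - a^T x = 10.0
  y^{k+1} = 0.0 + 0.1*10.0 = 1.0
Step 2: y^k = 1.0, reduced costs: (10.0, 9.0)
  x^k = (0.0, 0.0), subgradient = b - a^T x = 10.0
  y^{k+1} = 1.0 + 0.1*10.0 = 2.0
Step 3: y^k = 2.0, reduced costs: (8.0, 4.0)
  x^k = (0.0, 0.0), subgradient = b - a^T x = 10.0
  y^{k+1} = 2.0 + 0.1*10.0 = 3.0
Step 4: y^k = 3.0, reduced costs: (6.0, -1.0)
  x^k = (0.0, 12.0), subgradient = b - a^T x = -50.0
  y^{k+1} = 3.0 + 0.1*-50.0 = -2.0
Dual objective at y_4 = -2.0: reduced costs (16.0, 24.0), box minimizer x = (0.0, 0.0)
g(y_4) = b*y + (c1 - a1*y)*x1 + (c2 - a2*y)*x2 = 10*(-2.0) + 16.0*0.0 + 24.0*0.0 = -20.0 + 0.0 + 0.0 = -20.0
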